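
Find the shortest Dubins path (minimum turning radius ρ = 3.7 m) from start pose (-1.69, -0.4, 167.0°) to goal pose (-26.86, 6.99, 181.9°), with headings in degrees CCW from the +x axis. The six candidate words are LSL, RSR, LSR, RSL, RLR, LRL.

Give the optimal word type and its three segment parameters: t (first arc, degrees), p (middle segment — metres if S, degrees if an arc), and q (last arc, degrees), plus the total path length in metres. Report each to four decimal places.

RSL: t = 3.8072°, p = 24.7993 m, q = 18.7072°, L = 26.2532 m

Let ψ = atan2(Δy, Δx) = atan2(7.39, -25.17) = 163.6376° be the start→goal bearing.
Normalize: d = |goal − start| / ρ = 26.232442/3.7 = 7.089849, α = (θ_start − ψ) mod 360° = 3.3624° = 0.058685 rad, β = (θ_goal − ψ) mod 360° = 18.2624° = 0.318739 rad.
Common terms: sin α = 0.058652, cos α = 0.998279, sin β = 0.313370, cos β = 0.949631, cos(α−β) = 0.966376, d² = 50.265961. Work in radians in the unit-radius frame; every candidate has L = ρ·(t + p + q).
LSL: p² = 2 + d² − 2cos(α−β) + 2d(sin α − sin β) = 46.721383; p = √p² = 6.835304; φ = atan2(cos β − cos α, d + sin α − sin β) = -0.007117 rad; t = (φ − α) mod 2π = 6.217383 rad, q = (β − φ) mod 2π = 0.325857 rad → L = 3.7·(6.217383 + 6.835304 + 0.325857) = 3.7·13.378544 = 49.500611 m
RSR: p² = 2 + d² − 2cos(α−β) + 2d(sin β − sin α) = 53.945033; p = √p² = 7.344728; φ = atan2(cos α − cos β, d − sin α + sin β) = 0.006623 rad; t = (α − φ) mod 2π = 0.052062 rad, q = (φ − β) mod 2π = 5.971069 rad → L = 3.7·(0.052062 + 7.344728 + 5.971069) = 3.7·13.367860 = 49.461080 m
LSR: p² = d² − 2 + 2cos(α−β) + 2d(sin α + sin β) = 55.473864; p = √p² = 7.448078; φ = atan2(−cos α − cos β, d + sin α + sin β) − atan2(−2, p) = 0.006987 rad; t = (φ − α) mod 2π = 6.231487 rad, q = (φ − β) mod 2π = 5.971433 rad → L = 3.7·(6.231487 + 7.448078 + 5.971433) = 3.7·19.650998 = 72.708694 m
RSL: p² = d² − 2 + 2cos(α−β) − 2d(sin α + sin β) = 44.923562; p = √p² = 6.702504; φ = atan2(cos α + cos β, d − sin α − sin β) − atan2(2, p) = -0.007763 rad; t = (α − φ) mod 2π = 0.066448 rad, q = (β − φ) mod 2π = 0.326502 rad → L = 3.7·(0.066448 + 6.702504 + 0.326502) = 3.7·7.095455 = 26.253182 m
RLR: c = (6 − d² + 2cos(α−β) + 2d(sin α − sin β))/8 = -5.743129, |c| > 1 → infeasible
LRL: c = (6 − d² + 2cos(α−β) − 2d(sin α − sin β))/8 = -4.840173, |c| > 1 → infeasible
Shortest: RSL with L = 26.253182 m ≈ 26.2532 m
Convert RSL to answer units (arcs ×180/π): t = 0.066448·180/π = 3.8072°, p = ρ·p = 3.7·6.702504 = 24.7993 m, q = 0.326502·180/π = 18.7072°, L = 26.2532 m.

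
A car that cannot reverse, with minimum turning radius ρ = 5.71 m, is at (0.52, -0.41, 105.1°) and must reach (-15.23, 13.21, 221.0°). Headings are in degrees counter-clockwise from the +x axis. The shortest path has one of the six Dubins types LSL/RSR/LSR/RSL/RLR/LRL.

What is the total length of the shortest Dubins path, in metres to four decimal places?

24.1493 m

Let ψ = atan2(Δy, Δx) = atan2(13.62, -15.75) = 139.1480° be the start→goal bearing.
Normalize: d = |goal − start| / ρ = 20.822269/5.71 = 3.646632, α = (θ_start − ψ) mod 360° = 325.9520° = 5.688936 rad, β = (θ_goal − ψ) mod 360° = 81.8520° = 1.428587 rad.
Common terms: sin α = -0.559887, cos α = 0.828569, sin β = 0.989905, cos β = 0.141731, cos(α−β) = -0.436802, d² = 13.297926. Work in radians in the unit-radius frame; every candidate has L = ρ·(t + p + q).
LSL: p² = 2 + d² − 2cos(α−β) + 2d(sin α − sin β) = 4.868483; p = √p² = 2.206464; φ = atan2(cos β − cos α, d + sin α − sin β) = -0.316545 rad; t = (φ − α) mod 2π = 0.277705 rad, q = (β − φ) mod 2π = 1.745131 rad → L = 5.71·(0.277705 + 2.206464 + 1.745131) = 5.71·4.229301 = 24.149306 m
RSR: p² = 2 + d² − 2cos(α−β) + 2d(sin β − sin α) = 27.474575; p = √p² = 5.241620; φ = atan2(cos α − cos β, d − sin α + sin β) = 0.131413 rad; t = (α − φ) mod 2π = 5.557522 rad, q = (φ − β) mod 2π = 4.986012 rad → L = 5.71·(5.557522 + 5.241620 + 4.986012) = 5.71·15.785154 = 90.133227 m
LSR: p² = d² − 2 + 2cos(α−β) + 2d(sin α + sin β) = 13.560557; p = √p² = 3.682466; φ = atan2(−cos α − cos β, d + sin α + sin β) − atan2(−2, p) = 0.263875 rad; t = (φ − α) mod 2π = 0.858125 rad, q = (φ − β) mod 2π = 5.118473 rad → L = 5.71·(0.858125 + 3.682466 + 5.118473) = 5.71·9.659064 = 55.153258 m
RSL: p² = d² − 2 + 2cos(α−β) − 2d(sin α + sin β) = 7.288087; p = √p² = 2.699646; φ = atan2(cos α + cos β, d − sin α − sin β) − atan2(2, p) = -0.344639 rad; t = (α − φ) mod 2π = 6.033575 rad, q = (β − φ) mod 2π = 1.773226 rad → L = 5.71·(6.033575 + 2.699646 + 1.773226) = 5.71·10.506447 = 59.991814 m
RLR: c = (6 − d² + 2cos(α−β) + 2d(sin α − sin β))/8 = -2.434322, |c| > 1 → infeasible
LRL: c = (6 − d² + 2cos(α−β) − 2d(sin α − sin β))/8 = 0.391440; p = 2π − arccos c = 5.114584 rad; φ = atan2(cos β − cos α, d + sin α − sin β) = -0.316545 rad; t = (φ − α + p/2) mod 2π = 2.834997 rad, q = (β − α − t + p) mod 2π = 4.302424 rad → L = 5.71·(2.834997 + 5.114584 + 4.302424) = 5.71·12.252006 = 69.958952 m
Shortest: LSL with L = 24.149306 m ≈ 24.1493 m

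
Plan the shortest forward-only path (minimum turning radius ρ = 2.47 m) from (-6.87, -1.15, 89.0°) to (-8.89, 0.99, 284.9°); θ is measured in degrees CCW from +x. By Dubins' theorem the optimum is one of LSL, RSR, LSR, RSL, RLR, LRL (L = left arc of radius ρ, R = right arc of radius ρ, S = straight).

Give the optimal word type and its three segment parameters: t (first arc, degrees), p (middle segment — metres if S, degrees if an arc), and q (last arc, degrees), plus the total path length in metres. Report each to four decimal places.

RLR: t = 56.1720°, p = 268.9712°, q = 16.8992°, L = 14.7453 m

Let ψ = atan2(Δy, Δx) = atan2(2.14, -2.02) = 133.3477° be the start→goal bearing.
Normalize: d = |goal − start| / ρ = 2.942788/2.47 = 1.191412, α = (θ_start − ψ) mod 360° = 315.6523° = 5.509172 rad, β = (θ_goal − ψ) mod 360° = 151.5523° = 2.645087 rad.
Common terms: sin α = -0.699011, cos α = 0.715111, sin β = 0.476356, cos β = -0.879252, cos(α−β) = -0.961741, d² = 1.419463. Work in radians in the unit-radius frame; every candidate has L = ρ·(t + p + q).
LSL: p² = 2 + d² − 2cos(α−β) + 2d(sin α − sin β) = 2.542252; p = √p² = 1.594444; φ = atan2(cos β − cos α, d + sin α − sin β) = -1.560733 rad; t = (φ − α) mod 2π = 5.496465 rad, q = (β − φ) mod 2π = 4.205820 rad → L = 2.47·(5.496465 + 1.594444 + 4.205820) = 2.47·11.296729 = 27.902922 m
RSR: p² = 2 + d² − 2cos(α−β) + 2d(sin β − sin α) = 8.143638; p = √p² = 2.853706; φ = atan2(cos α − cos β, d − sin α + sin β) = 0.592817 rad; t = (α − φ) mod 2π = 4.916355 rad, q = (φ − β) mod 2π = 4.230915 rad → L = 2.47·(4.916355 + 2.853706 + 4.230915) = 2.47·12.000977 = 29.642412 m
LSR: p² = d² − 2 + 2cos(α−β) + 2d(sin α + sin β) = -3.034566 < 0 → infeasible
RSL: p² = d² − 2 + 2cos(α−β) − 2d(sin α + sin β) = -1.973473 < 0 → infeasible
RLR: c = (6 − d² + 2cos(α−β) + 2d(sin α − sin β))/8 = -0.017955; p = 2π − arccos c = 4.694433 rad; φ = atan2(cos α − cos β, d − sin α + sin β) = 0.592817 rad; t = (α − φ + p/2) mod 2π = 0.980387 rad, q = (α − β − t + p) mod 2π = 0.294947 rad → L = 2.47·(0.980387 + 4.694433 + 0.294947) = 2.47·5.969766 = 14.745323 m
LRL: c = (6 − d² + 2cos(α−β) − 2d(sin α − sin β))/8 = 0.682218; p = 2π − arccos c = 5.463182 rad; φ = atan2(cos β − cos α, d + sin α − sin β) = -1.560733 rad; t = (φ − α + p/2) mod 2π = 1.944871 rad, q = (β − α − t + p) mod 2π = 0.654225 rad → L = 2.47·(1.944871 + 5.463182 + 0.654225) = 2.47·8.062278 = 19.913826 m
Shortest: RLR with L = 14.745323 m ≈ 14.7453 m
Convert RLR to answer units (arcs ×180/π): t = 0.980387·180/π = 56.1720°, p = 4.694433·180/π = 268.9712°, q = 0.294947·180/π = 16.8992°, L = 14.7453 m.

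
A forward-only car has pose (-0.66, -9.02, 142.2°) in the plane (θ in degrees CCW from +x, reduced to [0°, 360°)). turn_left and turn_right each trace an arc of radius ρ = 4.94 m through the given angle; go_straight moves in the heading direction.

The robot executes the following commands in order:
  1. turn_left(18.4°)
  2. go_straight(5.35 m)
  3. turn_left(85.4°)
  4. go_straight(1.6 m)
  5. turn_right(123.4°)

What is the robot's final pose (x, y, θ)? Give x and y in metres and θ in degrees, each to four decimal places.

(-22.5723, -11.2509, 122.6000°)

set_pose: (x, y, θ) = (-0.6600, -9.0200, 142.2000°), ρ = 4.94
turn_left(18.4°): centre at ρ to the left, rotate +18.4° → (-2.0469, -8.2638, 160.6000°)
go_straight(5.35): x += 5.35·cos θ, y += 5.35·sin θ → (-7.0931, -6.4868, 160.6000°)
turn_left(85.4°): centre at ρ to the left, rotate +85.4° → (-13.2469, -9.1370, 246.0000°)
go_straight(1.6): x += 1.6·cos θ, y += 1.6·sin θ → (-13.8977, -10.5987, 246.0000°)
turn_right(123.4°): centre at ρ to the right, rotate −123.4° → (-22.5723, -11.2509, 122.6000°)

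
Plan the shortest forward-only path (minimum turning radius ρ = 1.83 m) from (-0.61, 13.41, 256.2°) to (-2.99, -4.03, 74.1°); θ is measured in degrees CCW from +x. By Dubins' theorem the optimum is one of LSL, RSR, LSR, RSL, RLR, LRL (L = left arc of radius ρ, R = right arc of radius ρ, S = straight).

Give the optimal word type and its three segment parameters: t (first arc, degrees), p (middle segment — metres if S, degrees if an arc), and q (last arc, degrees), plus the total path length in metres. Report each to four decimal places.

Let ψ = atan2(Δy, Δx) = atan2(-17.44, -2.38) = -97.7710° be the start→goal bearing.
Normalize: d = |goal − start| / ρ = 17.601648/1.83 = 9.618387, α = (θ_start − ψ) mod 360° = 353.9710° = 6.177960 rad, β = (θ_goal − ψ) mod 360° = 171.8710° = 2.999715 rad.
Common terms: sin α = -0.105031, cos α = 0.994469, sin β = 0.141402, cos β = -0.989952, cos(α−β) = -0.999328, d² = 92.513363. Work in radians in the unit-radius frame; every candidate has L = ρ·(t + p + q).
LSL: p² = 2 + d² − 2cos(α−β) + 2d(sin α − sin β) = 91.771442; p = √p² = 9.579741; φ = atan2(cos β − cos α, d + sin α − sin β) = -0.208658 rad; t = (φ − α) mod 2π = 6.179752 rad, q = (β − φ) mod 2π = 3.208374 rad → L = 1.83·(6.179752 + 9.579741 + 3.208374) = 1.83·18.967867 = 34.711197 m
RSR: p² = 2 + d² − 2cos(α−β) + 2d(sin β − sin α) = 101.252597; p = √p² = 10.062435; φ = atan2(cos α − cos β, d − sin α + sin β) = 0.198512 rad; t = (α − φ) mod 2π = 5.979448 rad, q = (φ − β) mod 2π = 3.481982 rad → L = 1.83·(5.979448 + 10.062435 + 3.481982) = 1.83·19.523865 = 35.728673 m
LSR: p² = d² − 2 + 2cos(α−β) + 2d(sin α + sin β) = 89.214357; p = √p² = 9.445335; φ = atan2(−cos α − cos β, d + sin α + sin β) − atan2(−2, p) = 0.208195 rad; t = (φ − α) mod 2π = 0.313420 rad, q = (φ − β) mod 2π = 3.491665 rad → L = 1.83·(0.313420 + 9.445335 + 3.491665) = 1.83·13.250420 = 24.248269 m
RSL: p² = d² − 2 + 2cos(α−β) − 2d(sin α + sin β) = 87.815055; p = √p² = 9.370969; φ = atan2(cos α + cos β, d − sin α − sin β) − atan2(2, p) = -0.209799 rad; t = (α − φ) mod 2π = 0.104574 rad, q = (β − φ) mod 2π = 3.209514 rad → L = 1.83·(0.104574 + 9.370969 + 3.209514) = 1.83·12.685057 = 23.213654 m
RLR: c = (6 − d² + 2cos(α−β) + 2d(sin α − sin β))/8 = -11.656575, |c| > 1 → infeasible
LRL: c = (6 − d² + 2cos(α−β) − 2d(sin α − sin β))/8 = -10.471430, |c| > 1 → infeasible
Shortest: RSL with L = 23.213654 m ≈ 23.2137 m
Convert RSL to answer units (arcs ×180/π): t = 0.104574·180/π = 5.9916°, p = ρ·p = 1.83·9.370969 = 17.1489 m, q = 3.209514·180/π = 183.8916°, L = 23.2137 m.

RSL: t = 5.9916°, p = 17.1489 m, q = 183.8916°, L = 23.2137 m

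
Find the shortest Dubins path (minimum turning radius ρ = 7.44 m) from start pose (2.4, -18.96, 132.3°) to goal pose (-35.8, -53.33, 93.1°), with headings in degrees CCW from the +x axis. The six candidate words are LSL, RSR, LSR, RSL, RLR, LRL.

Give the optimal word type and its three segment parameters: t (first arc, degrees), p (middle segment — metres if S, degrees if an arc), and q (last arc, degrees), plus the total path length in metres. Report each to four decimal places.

LSR: t = 119.3729°, p = 35.4368 m, q = 158.5729°, L = 71.5287 m

Let ψ = atan2(Δy, Δx) = atan2(-34.37, -38.20) = -138.0211° be the start→goal bearing.
Normalize: d = |goal − start| / ρ = 51.386155/7.44 = 6.906741, α = (θ_start − ψ) mod 360° = 270.3211° = 4.717993 rad, β = (θ_goal − ψ) mod 360° = 231.1211° = 4.033824 rad.
Common terms: sin α = -0.999984, cos α = 0.005604, sin β = -0.778474, cos β = -0.627677, cos(α−β) = 0.774944, d² = 47.703074. Work in radians in the unit-radius frame; every candidate has L = ρ·(t + p + q).
LSL: p² = 2 + d² − 2cos(α−β) + 2d(sin α − sin β) = 45.093358; p = √p² = 6.715159; φ = atan2(cos β − cos α, d + sin α − sin β) = -0.094446 rad; t = (φ − α) mod 2π = 1.470746 rad, q = (β − φ) mod 2π = 4.128270 rad → L = 7.44·(1.470746 + 6.715159 + 4.128270) = 7.44·12.314175 = 91.617462 m
RSR: p² = 2 + d² − 2cos(α−β) + 2d(sin β − sin α) = 51.213013; p = √p² = 7.156327; φ = atan2(cos α − cos β, d − sin α + sin β) = 0.088608 rad; t = (α − φ) mod 2π = 4.629384 rad, q = (φ − β) mod 2π = 2.337970 rad → L = 7.44·(4.629384 + 7.156327 + 2.337970) = 7.44·14.123681 = 105.080188 m
LSR: p² = d² − 2 + 2cos(α−β) + 2d(sin α + sin β) = 22.686260; p = √p² = 4.763010; φ = atan2(−cos α − cos β, d + sin α + sin β) − atan2(−2, p) = 0.518258 rad; t = (φ − α) mod 2π = 2.083450 rad, q = (φ − β) mod 2π = 2.767619 rad → L = 7.44·(2.083450 + 4.763010 + 2.767619) = 7.44·9.614079 = 71.528749 m
RSL: p² = d² − 2 + 2cos(α−β) − 2d(sin α + sin β) = 71.819667; p = √p² = 8.474648; φ = atan2(cos α + cos β, d − sin α − sin β) − atan2(2, p) = -0.303260 rad; t = (α − φ) mod 2π = 5.021253 rad, q = (β − φ) mod 2π = 4.337084 rad → L = 7.44·(5.021253 + 8.474648 + 4.337084) = 7.44·17.832985 = 132.677407 m
RLR: c = (6 − d² + 2cos(α−β) + 2d(sin α − sin β))/8 = -5.401627, |c| > 1 → infeasible
LRL: c = (6 − d² + 2cos(α−β) − 2d(sin α − sin β))/8 = -4.636670, |c| > 1 → infeasible
Shortest: LSR with L = 71.528749 m ≈ 71.5287 m
Convert LSR to answer units (arcs ×180/π): t = 2.083450·180/π = 119.3729°, p = ρ·p = 7.44·4.763010 = 35.4368 m, q = 2.767619·180/π = 158.5729°, L = 71.5287 m.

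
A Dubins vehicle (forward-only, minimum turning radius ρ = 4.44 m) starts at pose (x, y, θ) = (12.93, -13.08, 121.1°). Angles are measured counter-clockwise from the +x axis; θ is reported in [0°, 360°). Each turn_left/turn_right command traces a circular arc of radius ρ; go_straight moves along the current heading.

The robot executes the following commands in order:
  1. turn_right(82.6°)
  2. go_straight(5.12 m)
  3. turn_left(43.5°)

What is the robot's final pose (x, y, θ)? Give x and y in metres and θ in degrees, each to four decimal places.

set_pose: (x, y, θ) = (12.9300, -13.0800, 121.1000°), ρ = 4.44
turn_right(82.6°): centre at ρ to the right, rotate −82.6° → (13.9679, -7.3118, 38.5000°)
go_straight(5.12): x += 5.12·cos θ, y += 5.12·sin θ → (17.9748, -4.1245, 38.5000°)
turn_left(43.5°): centre at ρ to the left, rotate +43.5° → (19.6076, -1.2677, 82.0000°)

(19.6076, -1.2677, 82.0000°)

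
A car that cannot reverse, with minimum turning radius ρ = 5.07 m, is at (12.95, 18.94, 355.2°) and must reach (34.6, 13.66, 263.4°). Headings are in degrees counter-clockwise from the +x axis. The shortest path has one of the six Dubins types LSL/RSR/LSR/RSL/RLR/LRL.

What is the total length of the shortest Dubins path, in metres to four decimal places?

25.1668 m

Let ψ = atan2(Δy, Δx) = atan2(-5.28, 21.65) = -13.7057° be the start→goal bearing.
Normalize: d = |goal − start| / ρ = 22.284544/5.07 = 4.395374, α = (θ_start − ψ) mod 360° = 8.9057° = 0.155435 rad, β = (θ_goal − ψ) mod 360° = 277.1057° = 4.836408 rad.
Common terms: sin α = 0.154809, cos α = 0.987944, sin β = -0.992320, cos β = 0.123701, cos(α−β) = -0.031411, d² = 19.319309. Work in radians in the unit-radius frame; every candidate has L = ρ·(t + p + q).
LSL: p² = 2 + d² − 2cos(α−β) + 2d(sin α − sin β) = 31.466251; p = √p² = 5.609479; φ = atan2(cos β − cos α, d + sin α − sin β) = -0.154685 rad; t = (φ − α) mod 2π = 5.973066 rad, q = (β − φ) mod 2π = 4.991092 rad → L = 5.07·(5.973066 + 5.609479 + 4.991092) = 5.07·16.573637 = 84.028340 m
RSR: p² = 2 + d² − 2cos(α−β) + 2d(sin β − sin α) = 11.298010; p = √p² = 3.361251; φ = atan2(cos α − cos β, d − sin α + sin β) = 0.260040 rad; t = (α − φ) mod 2π = 6.178579 rad, q = (φ − β) mod 2π = 1.706818 rad → L = 5.07·(6.178579 + 3.361251 + 1.706818) = 5.07·11.246649 = 57.020509 m
LSR: p² = d² − 2 + 2cos(α−β) + 2d(sin α + sin β) = 9.894147; p = √p² = 3.145496; φ = atan2(−cos α − cos β, d + sin α + sin β) − atan2(−2, p) = 0.263512 rad; t = (φ − α) mod 2π = 0.108078 rad, q = (φ − β) mod 2π = 1.710290 rad → L = 5.07·(0.108078 + 3.145496 + 1.710290) = 5.07·4.963864 = 25.166789 m
RSL: p² = d² − 2 + 2cos(α−β) − 2d(sin α + sin β) = 24.618827; p = √p² = 4.961736; φ = atan2(cos α + cos β, d − sin α − sin β) − atan2(2, p) = -0.173840 rad; t = (α − φ) mod 2π = 0.329275 rad, q = (β − φ) mod 2π = 5.010248 rad → L = 5.07·(0.329275 + 4.961736 + 5.010248) = 5.07·10.301258 = 52.227380 m
RLR: c = (6 − d² + 2cos(α−β) + 2d(sin α − sin β))/8 = -0.412251; p = 2π − arccos c = 4.287465 rad; φ = atan2(cos α − cos β, d − sin α + sin β) = 0.260040 rad; t = (α − φ + p/2) mod 2π = 2.039127 rad, q = (α − β − t + p) mod 2π = 3.850551 rad → L = 5.07·(2.039127 + 4.287465 + 3.850551) = 5.07·10.177143 = 51.598115 m
LRL: c = (6 − d² + 2cos(α−β) − 2d(sin α − sin β))/8 = -2.933281, |c| > 1 → infeasible
Shortest: LSR with L = 25.166789 m ≈ 25.1668 m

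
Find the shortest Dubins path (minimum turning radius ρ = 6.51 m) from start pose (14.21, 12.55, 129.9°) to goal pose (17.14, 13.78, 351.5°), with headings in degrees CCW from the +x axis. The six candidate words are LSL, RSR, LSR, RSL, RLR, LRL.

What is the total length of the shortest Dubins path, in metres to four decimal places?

46.5161 m

Let ψ = atan2(Δy, Δx) = atan2(1.23, 2.93) = 22.7724° be the start→goal bearing.
Normalize: d = |goal − start| / ρ = 3.177704/6.51 = 0.488127, α = (θ_start − ψ) mod 360° = 107.1276° = 1.869729 rad, β = (θ_goal − ψ) mod 360° = 328.7276° = 5.737378 rad.
Common terms: sin α = 0.955651, cos α = -0.294500, sin β = -0.519108, cos β = 0.854709, cos(α−β) = -0.747798, d² = 0.238267. Work in radians in the unit-radius frame; every candidate has L = ρ·(t + p + q).
LSL: p² = 2 + d² − 2cos(α−β) + 2d(sin α − sin β) = 5.173602; p = √p² = 2.274555; φ = atan2(cos β − cos α, d + sin α − sin β) = 0.529666 rad; t = (φ − α) mod 2π = 4.943123 rad, q = (β − φ) mod 2π = 5.207712 rad → L = 6.51·(4.943123 + 2.274555 + 5.207712) = 6.51·12.425390 = 80.889291 m
RSR: p² = 2 + d² − 2cos(α−β) + 2d(sin β − sin α) = 2.294125; p = √p² = 1.514637; φ = atan2(cos α − cos β, d − sin α + sin β) = -2.280223 rad; t = (α − φ) mod 2π = 4.149952 rad, q = (φ − β) mod 2π = 4.548769 rad → L = 6.51·(4.149952 + 1.514637 + 4.548769) = 6.51·10.213358 = 66.488961 m
LSR: p² = d² − 2 + 2cos(α−β) + 2d(sin α + sin β) = -2.831152 < 0 → infeasible
RSL: p² = d² − 2 + 2cos(α−β) − 2d(sin α + sin β) = -3.683506 < 0 → infeasible
RLR: c = (6 − d² + 2cos(α−β) + 2d(sin α − sin β))/8 = 0.713234; p = 2π − arccos c = 5.506491 rad; φ = atan2(cos α − cos β, d − sin α + sin β) = -2.280223 rad; t = (α − φ + p/2) mod 2π = 0.620012 rad, q = (α − β − t + p) mod 2π = 1.018829 rad → L = 6.51·(0.620012 + 5.506491 + 1.018829) = 6.51·7.145332 = 46.516111 m
LRL: c = (6 − d² + 2cos(α−β) − 2d(sin α − sin β))/8 = 0.353300; p = 2π − arccos c = 5.073485 rad; φ = atan2(cos β − cos α, d + sin α − sin β) = 0.529666 rad; t = (φ − α + p/2) mod 2π = 1.196680 rad, q = (β − α − t + p) mod 2π = 1.461269 rad → L = 6.51·(1.196680 + 5.073485 + 1.461269) = 6.51·7.731434 = 50.331637 m
Shortest: RLR with L = 46.516111 m ≈ 46.5161 m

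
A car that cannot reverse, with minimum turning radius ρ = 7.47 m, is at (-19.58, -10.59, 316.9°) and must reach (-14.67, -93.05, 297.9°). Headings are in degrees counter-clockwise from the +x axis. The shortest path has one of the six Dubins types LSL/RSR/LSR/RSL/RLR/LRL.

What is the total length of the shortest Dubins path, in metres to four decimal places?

Let ψ = atan2(Δy, Δx) = atan2(-82.46, 4.91) = -86.5924° be the start→goal bearing.
Normalize: d = |goal − start| / ρ = 82.606051/7.47 = 11.058374, α = (θ_start − ψ) mod 360° = 43.4924° = 0.759086 rad, β = (θ_goal − ψ) mod 360° = 24.4924° = 0.427473 rad.
Common terms: sin α = 0.688258, cos α = 0.725466, sin β = 0.414573, cos β = 0.910016, cos(α−β) = 0.945519, d² = 122.287628. Work in radians in the unit-radius frame; every candidate has L = ρ·(t + p + q).
LSL: p² = 2 + d² − 2cos(α−β) + 2d(sin α − sin β) = 128.449631; p = √p² = 11.333562; φ = atan2(cos β − cos α, d + sin α − sin β) = 0.016284 rad; t = (φ − α) mod 2π = 5.540384 rad, q = (β − φ) mod 2π = 0.411189 rad → L = 7.47·(5.540384 + 11.333562 + 0.411189) = 7.47·17.285135 = 129.119958 m
RSR: p² = 2 + d² − 2cos(α−β) + 2d(sin β − sin α) = 116.343551; p = √p² = 10.786267; φ = atan2(cos α − cos β, d − sin α + sin β) = -0.017111 rad; t = (α − φ) mod 2π = 0.776196 rad, q = (φ − β) mod 2π = 5.838602 rad → L = 7.47·(0.776196 + 10.786267 + 5.838602) = 7.47·17.401065 = 129.985953 m
LSR: p² = d² − 2 + 2cos(α−β) + 2d(sin α + sin β) = 146.569699; p = √p² = 12.106597; φ = atan2(−cos α − cos β, d + sin α + sin β) − atan2(−2, p) = 0.030039 rad; t = (φ − α) mod 2π = 5.554139 rad, q = (φ − β) mod 2π = 5.885751 rad → L = 7.47·(5.554139 + 12.106597 + 5.885751) = 7.47·23.546487 = 175.892260 m
RSL: p² = d² − 2 + 2cos(α−β) − 2d(sin α + sin β) = 97.787632; p = √p² = 9.888763; φ = atan2(cos α + cos β, d − sin α − sin β) − atan2(2, p) = -0.036734 rad; t = (α − φ) mod 2π = 0.795819 rad, q = (β − φ) mod 2π = 0.464207 rad → L = 7.47·(0.795819 + 9.888763 + 0.464207) = 7.47·11.148789 = 83.281453 m
RLR: c = (6 − d² + 2cos(α−β) + 2d(sin α − sin β))/8 = -13.542944, |c| > 1 → infeasible
LRL: c = (6 − d² + 2cos(α−β) − 2d(sin α − sin β))/8 = -15.056204, |c| > 1 → infeasible
Shortest: RSL with L = 83.281453 m ≈ 83.2815 m

83.2815 m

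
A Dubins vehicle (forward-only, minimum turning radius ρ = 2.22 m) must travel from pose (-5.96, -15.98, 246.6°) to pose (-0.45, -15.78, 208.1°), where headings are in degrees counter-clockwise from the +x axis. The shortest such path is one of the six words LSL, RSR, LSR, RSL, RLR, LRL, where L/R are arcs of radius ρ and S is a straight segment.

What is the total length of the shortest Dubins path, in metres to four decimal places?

Let ψ = atan2(Δy, Δx) = atan2(0.20, 5.51) = 2.0788° be the start→goal bearing.
Normalize: d = |goal − start| / ρ = 5.513629/2.22 = 2.483616, α = (θ_start − ψ) mod 360° = 244.5212° = 4.267700 rad, β = (θ_goal − ψ) mod 360° = 206.0212° = 3.595748 rad.
Common terms: sin α = -0.902745, cos α = -0.430177, sin β = -0.438704, cos β = -0.898632, cos(α−β) = 0.782608, d² = 6.168351. Work in radians in the unit-radius frame; every candidate has L = ρ·(t + p + q).
LSL: p² = 2 + d² − 2cos(α−β) + 2d(sin α − sin β) = 4.298136; p = √p² = 2.073195; φ = atan2(cos β − cos α, d + sin α − sin β) = -0.227926 rad; t = (φ − α) mod 2π = 1.787559 rad, q = (β − φ) mod 2π = 3.823675 rad → L = 2.22·(1.787559 + 2.073195 + 3.823675) = 2.22·7.684428 = 17.059431 m
RSR: p² = 2 + d² − 2cos(α−β) + 2d(sin β − sin α) = 8.908133; p = √p² = 2.984650; φ = atan2(cos α − cos β, d − sin α + sin β) = 0.157606 rad; t = (α − φ) mod 2π = 4.110094 rad, q = (φ − β) mod 2π = 2.845043 rad → L = 2.22·(4.110094 + 2.984650 + 2.845043) = 2.22·9.939787 = 22.066326 m
LSR: p² = d² − 2 + 2cos(α−β) + 2d(sin α + sin β) = -0.929720 < 0 → infeasible
RSL: p² = d² − 2 + 2cos(α−β) − 2d(sin α + sin β) = 12.396854; p = √p² = 3.520917; φ = atan2(cos α + cos β, d − sin α − sin β) − atan2(2, p) = -0.850936 rad; t = (α − φ) mod 2π = 5.118636 rad, q = (β − φ) mod 2π = 4.446684 rad → L = 2.22·(5.118636 + 3.520917 + 4.446684) = 2.22·13.086236 = 29.051445 m
RLR: c = (6 − d² + 2cos(α−β) + 2d(sin α − sin β))/8 = -0.113517; p = 2π − arccos c = 4.598627 rad; φ = atan2(cos α − cos β, d − sin α + sin β) = 0.157606 rad; t = (α − φ + p/2) mod 2π = 0.126222 rad, q = (α − β − t + p) mod 2π = 5.144357 rad → L = 2.22·(0.126222 + 4.598627 + 5.144357) = 2.22·9.869206 = 21.909637 m
LRL: c = (6 − d² + 2cos(α−β) − 2d(sin α − sin β))/8 = 0.462733; p = 2π − arccos c = 5.193465 rad; φ = atan2(cos β − cos α, d + sin α − sin β) = -0.227926 rad; t = (φ − α + p/2) mod 2π = 4.384291 rad, q = (β − α − t + p) mod 2π = 0.137222 rad → L = 2.22·(4.384291 + 5.193465 + 0.137222) = 2.22·9.714977 = 21.567250 m
Shortest: LSL with L = 17.059431 m ≈ 17.0594 m

17.0594 m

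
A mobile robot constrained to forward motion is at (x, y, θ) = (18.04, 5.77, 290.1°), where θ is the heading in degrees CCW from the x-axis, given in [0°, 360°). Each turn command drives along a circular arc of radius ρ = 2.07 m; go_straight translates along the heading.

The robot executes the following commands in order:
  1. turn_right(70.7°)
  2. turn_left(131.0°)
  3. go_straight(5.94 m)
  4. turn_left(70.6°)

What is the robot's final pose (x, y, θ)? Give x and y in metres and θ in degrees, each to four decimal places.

(26.3911, -0.1347, 61.0000°)

set_pose: (x, y, θ) = (18.0400, 5.7700, 290.1000°), ρ = 2.07
turn_right(70.7°): centre at ρ to the right, rotate −70.7° → (17.4100, 3.4591, 219.4000°)
turn_left(131.0°): centre at ρ to the left, rotate +131.0° → (18.3786, -0.1815, 350.4000°)
go_straight(5.94): x += 5.94·cos θ, y += 5.94·sin θ → (24.2355, -1.1721, 350.4000°)
turn_left(70.6°): centre at ρ to the left, rotate +70.6° → (26.3911, -0.1347, 421.0000° ≡ 61.0000°)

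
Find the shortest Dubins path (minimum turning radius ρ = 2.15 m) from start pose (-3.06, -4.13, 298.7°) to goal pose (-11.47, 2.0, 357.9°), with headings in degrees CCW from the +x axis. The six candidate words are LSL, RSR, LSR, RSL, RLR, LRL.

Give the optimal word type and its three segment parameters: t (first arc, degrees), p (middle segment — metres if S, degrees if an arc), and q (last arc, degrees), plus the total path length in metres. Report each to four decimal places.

RSR: t = 155.9112°, p = 8.2908 m, q = 144.8888°, L = 19.5782 m

Let ψ = atan2(Δy, Δx) = atan2(6.13, -8.41) = 143.9119° be the start→goal bearing.
Normalize: d = |goal − start| / ρ = 10.406969/2.15 = 4.840451, α = (θ_start − ψ) mod 360° = 154.7881° = 2.701562 rad, β = (θ_goal − ψ) mod 360° = 213.9881° = 3.734797 rad.
Common terms: sin α = 0.425967, cos α = -0.904739, sin β = -0.559021, cos β = -0.829154, cos(α−β) = 0.512043, d² = 23.429962. Work in radians in the unit-radius frame; every candidate has L = ρ·(t + p + q).
LSL: p² = 2 + d² − 2cos(α−β) + 2d(sin α − sin β) = 33.941447; p = √p² = 5.825929; φ = atan2(cos β − cos α, d + sin α − sin β) = 0.012974 rad; t = (φ − α) mod 2π = 3.594598 rad, q = (β − φ) mod 2π = 3.721823 rad → L = 2.15·(3.594598 + 5.825929 + 3.721823) = 2.15·13.142349 = 28.256051 m
RSR: p² = 2 + d² − 2cos(α−β) + 2d(sin β − sin α) = 14.870306; p = √p² = 3.856204; φ = atan2(cos α − cos β, d − sin α + sin β) = -0.019602 rad; t = (α − φ) mod 2π = 2.721164 rad, q = (φ − β) mod 2π = 2.528787 rad → L = 2.15·(2.721164 + 3.856204 + 2.528787) = 2.15·9.106154 = 19.578231 m
LSR: p² = d² − 2 + 2cos(α−β) + 2d(sin α + sin β) = 21.165973; p = √p² = 4.600649; φ = atan2(−cos α − cos β, d + sin α + sin β) − atan2(−2, p) = 0.762989 rad; t = (φ − α) mod 2π = 4.344613 rad, q = (φ − β) mod 2π = 3.311378 rad → L = 2.15·(4.344613 + 4.600649 + 3.311378) = 2.15·12.256639 = 26.351775 m
RSL: p² = d² − 2 + 2cos(α−β) − 2d(sin α + sin β) = 23.742123; p = √p² = 4.872589; φ = atan2(cos α + cos β, d − sin α − sin β) − atan2(2, p) = -0.724941 rad; t = (α − φ) mod 2π = 3.426502 rad, q = (β − φ) mod 2π = 4.459737 rad → L = 2.15·(3.426502 + 4.872589 + 4.459737) = 2.15·12.758829 = 27.431482 m
RLR: c = (6 − d² + 2cos(α−β) + 2d(sin α − sin β))/8 = -0.858788; p = 2π − arccos c = 3.679489 rad; φ = atan2(cos α − cos β, d − sin α + sin β) = -0.019602 rad; t = (α − φ + p/2) mod 2π = 4.560909 rad, q = (α − β − t + p) mod 2π = 4.368531 rad → L = 2.15·(4.560909 + 3.679489 + 4.368531) = 2.15·12.608929 = 27.109197 m
LRL: c = (6 − d² + 2cos(α−β) − 2d(sin α − sin β))/8 = -3.242681, |c| > 1 → infeasible
Shortest: RSR with L = 19.578231 m ≈ 19.5782 m
Convert RSR to answer units (arcs ×180/π): t = 2.721164·180/π = 155.9112°, p = ρ·p = 2.15·3.856204 = 8.2908 m, q = 2.528787·180/π = 144.8888°, L = 19.5782 m.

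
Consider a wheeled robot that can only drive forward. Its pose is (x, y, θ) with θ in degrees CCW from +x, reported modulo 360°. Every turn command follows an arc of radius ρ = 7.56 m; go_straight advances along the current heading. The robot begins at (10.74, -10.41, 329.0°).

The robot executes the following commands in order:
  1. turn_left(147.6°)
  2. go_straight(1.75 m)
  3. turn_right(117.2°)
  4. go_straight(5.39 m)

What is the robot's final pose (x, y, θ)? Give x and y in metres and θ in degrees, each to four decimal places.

set_pose: (x, y, θ) = (10.7400, -10.4100, 329.0000°), ρ = 7.56
turn_left(147.6°): centre at ρ to the left, rotate +147.6° → (21.3935, -0.5448, 476.6000° ≡ 116.6000°)
go_straight(1.75): x += 1.75·cos θ, y += 1.75·sin θ → (20.6099, 1.0200, 116.6000°)
turn_right(117.2°): centre at ρ to the right, rotate −117.2° → (27.4489, 11.9647, -0.6000° ≡ 359.4000°)
go_straight(5.39): x += 5.39·cos θ, y += 5.39·sin θ → (32.8386, 11.9082, 359.4000°)

(32.8386, 11.9082, 359.4000°)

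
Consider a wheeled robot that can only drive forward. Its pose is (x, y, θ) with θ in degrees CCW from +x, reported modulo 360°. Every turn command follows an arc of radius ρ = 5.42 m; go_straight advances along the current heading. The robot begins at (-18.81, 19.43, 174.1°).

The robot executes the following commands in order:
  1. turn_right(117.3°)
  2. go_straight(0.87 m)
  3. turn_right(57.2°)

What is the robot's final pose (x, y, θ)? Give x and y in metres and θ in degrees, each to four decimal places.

set_pose: (x, y, θ) = (-18.8100, 19.4300, 174.1000°), ρ = 5.42
turn_right(117.3°): centre at ρ to the right, rotate −117.3° → (-22.7881, 27.7891, 56.8000°)
go_straight(0.87): x += 0.87·cos θ, y += 0.87·sin θ → (-22.3117, 28.5171, 56.8000°)
turn_right(57.2°): centre at ρ to the right, rotate −57.2° → (-17.7386, 30.9691, -0.4000° ≡ 359.6000°)

(-17.7386, 30.9691, 359.6000°)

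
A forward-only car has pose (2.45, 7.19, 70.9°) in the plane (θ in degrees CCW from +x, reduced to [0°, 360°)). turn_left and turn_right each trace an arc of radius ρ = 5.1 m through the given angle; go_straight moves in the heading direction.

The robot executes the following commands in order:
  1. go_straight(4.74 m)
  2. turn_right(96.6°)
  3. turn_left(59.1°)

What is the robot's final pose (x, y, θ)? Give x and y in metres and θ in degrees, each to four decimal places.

(16.0510, 14.9335, 33.4000°)

set_pose: (x, y, θ) = (2.4500, 7.1900, 70.9000°), ρ = 5.1
go_straight(4.74): x += 4.74·cos θ, y += 4.74·sin θ → (4.0010, 11.6691, 70.9000°)
turn_right(96.6°): centre at ρ to the right, rotate −96.6° → (11.0319, 14.5957, -25.7000° ≡ 334.3000°)
turn_left(59.1°): centre at ρ to the left, rotate +59.1° → (16.0510, 14.9335, 393.4000° ≡ 33.4000°)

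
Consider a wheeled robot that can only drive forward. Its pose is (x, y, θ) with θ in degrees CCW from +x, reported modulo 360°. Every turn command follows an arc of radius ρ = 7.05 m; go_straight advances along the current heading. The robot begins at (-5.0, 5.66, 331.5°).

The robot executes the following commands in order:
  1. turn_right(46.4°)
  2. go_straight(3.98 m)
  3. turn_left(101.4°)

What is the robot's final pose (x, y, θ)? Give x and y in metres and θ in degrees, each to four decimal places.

(9.4317, -7.0144, 26.5000°)

set_pose: (x, y, θ) = (-5.0000, 5.6600, 331.5000°), ρ = 7.05
turn_right(46.4°): centre at ρ to the right, rotate −46.4° → (-1.5574, 1.3009, 285.1000°)
go_straight(3.98): x += 3.98·cos θ, y += 3.98·sin θ → (-0.5206, -2.5417, 285.1000°)
turn_left(101.4°): centre at ρ to the left, rotate +101.4° → (9.4317, -7.0144, 386.5000° ≡ 26.5000°)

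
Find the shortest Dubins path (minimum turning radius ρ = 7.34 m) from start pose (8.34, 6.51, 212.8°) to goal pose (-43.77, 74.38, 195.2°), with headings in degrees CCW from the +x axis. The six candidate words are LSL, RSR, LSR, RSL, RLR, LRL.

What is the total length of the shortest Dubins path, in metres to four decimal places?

Let ψ = atan2(Δy, Δx) = atan2(67.87, -52.11) = 127.5167° be the start→goal bearing.
Normalize: d = |goal − start| / ρ = 85.567453/7.34 = 11.657691, α = (θ_start − ψ) mod 360° = 85.2833° = 1.488474 rad, β = (θ_goal − ψ) mod 360° = 67.6833° = 1.181296 rad.
Common terms: sin α = 0.996613, cos α = 0.082230, sin β = 0.925099, cos β = 0.379727, cos(α−β) = 0.953191, d² = 135.901763. Work in radians in the unit-radius frame; every candidate has L = ρ·(t + p + q).
LSL: p² = 2 + d² − 2cos(α−β) + 2d(sin α − sin β) = 137.662772; p = √p² = 11.732978; φ = atan2(cos β − cos α, d + sin α − sin β) = 0.025358 rad; t = (φ − α) mod 2π = 4.820070 rad, q = (β − φ) mod 2π = 1.155937 rad → L = 7.34·(4.820070 + 11.732978 + 1.155937) = 7.34·17.708985 = 129.983952 m
RSR: p² = 2 + d² − 2cos(α−β) + 2d(sin β − sin α) = 134.327991; p = √p² = 11.589995; φ = atan2(cos α − cos β, d − sin α + sin β) = -0.025671 rad; t = (α − φ) mod 2π = 1.514145 rad, q = (φ − β) mod 2π = 5.076218 rad → L = 7.34·(1.514145 + 11.589995 + 5.076218) = 7.34·18.180359 = 133.443832 m
LSR: p² = d² − 2 + 2cos(α−β) + 2d(sin α + sin β) = 180.613598; p = √p² = 13.439256; φ = atan2(−cos α − cos β, d + sin α + sin β) − atan2(−2, p) = 0.113728 rad; t = (φ − α) mod 2π = 4.908439 rad, q = (φ − β) mod 2π = 5.215617 rad → L = 7.34·(4.908439 + 13.439256 + 5.215617) = 7.34·23.563313 = 172.954715 m
RSL: p² = d² − 2 + 2cos(α−β) − 2d(sin α + sin β) = 91.002689; p = √p² = 9.539533; φ = atan2(cos α + cos β, d − sin α − sin β) − atan2(2, p) = -0.159248 rad; t = (α − φ) mod 2π = 1.647721 rad, q = (β − φ) mod 2π = 1.340544 rad → L = 7.34·(1.647721 + 9.539533 + 1.340544) = 7.34·12.527798 = 91.954037 m
RLR: c = (6 − d² + 2cos(α−β) + 2d(sin α − sin β))/8 = -15.790999, |c| > 1 → infeasible
LRL: c = (6 − d² + 2cos(α−β) − 2d(sin α − sin β))/8 = -16.207846, |c| > 1 → infeasible
Shortest: RSL with L = 91.954037 m ≈ 91.9540 m

91.9540 m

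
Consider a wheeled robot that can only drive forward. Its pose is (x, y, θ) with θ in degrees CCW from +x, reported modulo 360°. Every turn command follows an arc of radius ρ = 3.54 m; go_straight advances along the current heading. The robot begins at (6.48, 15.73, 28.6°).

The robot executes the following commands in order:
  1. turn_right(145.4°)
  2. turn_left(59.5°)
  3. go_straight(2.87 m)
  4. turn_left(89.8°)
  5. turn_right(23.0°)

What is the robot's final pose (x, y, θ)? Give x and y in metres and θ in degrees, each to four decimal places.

(19.2644, 4.5348, 9.5000°)

set_pose: (x, y, θ) = (6.4800, 15.7300, 28.6000°), ρ = 3.54
turn_right(145.4°): centre at ρ to the right, rotate −145.4° → (11.3343, 11.0258, -116.8000° ≡ 243.2000°)
turn_left(59.5°): centre at ρ to the left, rotate +59.5° → (11.5151, 7.5173, 302.7000°)
go_straight(2.87): x += 2.87·cos θ, y += 2.87·sin θ → (13.0656, 5.1021, 302.7000°)
turn_left(89.8°): centre at ρ to the left, rotate +89.8° → (17.9466, 4.0290, 392.5000° ≡ 32.5000°)
turn_right(23.0°): centre at ρ to the right, rotate −23.0° → (19.2644, 4.5348, 9.5000°)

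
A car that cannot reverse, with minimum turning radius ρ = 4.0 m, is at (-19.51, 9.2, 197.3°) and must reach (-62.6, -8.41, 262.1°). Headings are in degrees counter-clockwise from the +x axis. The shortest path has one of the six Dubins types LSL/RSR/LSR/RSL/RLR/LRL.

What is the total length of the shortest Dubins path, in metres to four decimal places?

47.3159 m

Let ψ = atan2(Δy, Δx) = atan2(-17.61, -43.09) = -157.7712° be the start→goal bearing.
Normalize: d = |goal − start| / ρ = 46.549546/4.0 = 11.637386, α = (θ_start − ψ) mod 360° = 355.0712° = 6.197161 rad, β = (θ_goal − ψ) mod 360° = 59.8712° = 1.044949 rad.
Common terms: sin α = -0.085918, cos α = 0.996302, sin β = 0.864899, cos β = 0.501946, cos(α−β) = 0.425779, d² = 135.428763. Work in radians in the unit-radius frame; every candidate has L = ρ·(t + p + q).
LSL: p² = 2 + d² − 2cos(α−β) + 2d(sin α − sin β) = 114.447150; p = √p² = 10.697997; φ = atan2(cos β − cos α, d + sin α − sin β) = -0.046227 rad; t = (φ − α) mod 2π = 0.039798 rad, q = (β − φ) mod 2π = 1.091176 rad → L = 4.0·(0.039798 + 10.697997 + 1.091176) = 4.0·11.828971 = 47.315883 m
RSR: p² = 2 + d² − 2cos(α−β) + 2d(sin β − sin α) = 158.707258; p = √p² = 12.597907; φ = atan2(cos α − cos β, d − sin α + sin β) = 0.039251 rad; t = (α − φ) mod 2π = 6.157910 rad, q = (φ − β) mod 2π = 5.277487 rad → L = 4.0·(6.157910 + 12.597907 + 5.277487) = 4.0·24.033304 = 96.133217 m
LSR: p² = d² − 2 + 2cos(α−β) + 2d(sin α + sin β) = 152.410921; p = √p² = 12.345482; φ = atan2(−cos α − cos β, d + sin α + sin β) − atan2(−2, p) = 0.040521 rad; t = (φ − α) mod 2π = 0.126545 rad, q = (φ − β) mod 2π = 5.278757 rad → L = 4.0·(0.126545 + 12.345482 + 5.278757) = 4.0·17.750784 = 71.003135 m
RSL: p² = d² − 2 + 2cos(α−β) − 2d(sin α + sin β) = 116.149721; p = √p² = 10.777278; φ = atan2(cos α + cos β, d − sin α − sin β) − atan2(2, p) = -0.046374 rad; t = (α − φ) mod 2π = 6.243535 rad, q = (β − φ) mod 2π = 1.091323 rad → L = 4.0·(6.243535 + 10.777278 + 1.091323) = 4.0·18.112135 = 72.448541 m
RLR: c = (6 − d² + 2cos(α−β) + 2d(sin α − sin β))/8 = -18.838407, |c| > 1 → infeasible
LRL: c = (6 − d² + 2cos(α−β) − 2d(sin α − sin β))/8 = -13.305894, |c| > 1 → infeasible
Shortest: LSL with L = 47.315883 m ≈ 47.3159 m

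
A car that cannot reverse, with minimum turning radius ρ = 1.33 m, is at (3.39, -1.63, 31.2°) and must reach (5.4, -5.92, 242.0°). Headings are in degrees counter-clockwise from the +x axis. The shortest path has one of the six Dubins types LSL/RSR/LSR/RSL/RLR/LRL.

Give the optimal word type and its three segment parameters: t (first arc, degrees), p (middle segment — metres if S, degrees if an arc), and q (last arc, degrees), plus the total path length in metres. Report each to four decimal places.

Let ψ = atan2(Δy, Δx) = atan2(-4.29, 2.01) = -64.8954° be the start→goal bearing.
Normalize: d = |goal − start| / ρ = 4.737531/1.33 = 3.562053, α = (θ_start − ψ) mod 360° = 96.0954° = 1.677182 rad, β = (θ_goal − ψ) mod 360° = 306.8954° = 5.356336 rad.
Common terms: sin α = 0.994346, cos α = -0.106185, sin β = -0.799733, cos β = 0.600356, cos(α−β) = -0.858960, d² = 12.688224. Work in radians in the unit-radius frame; every candidate has L = ρ·(t + p + q).
LSL: p² = 2 + d² − 2cos(α−β) + 2d(sin α − sin β) = 29.187354; p = √p² = 5.402532; φ = atan2(cos β − cos α, d + sin α − sin β) = 0.131155 rad; t = (φ − α) mod 2π = 4.737159 rad, q = (β − φ) mod 2π = 5.225180 rad → L = 1.33·(4.737159 + 5.402532 + 5.225180) = 1.33·15.364872 = 20.435279 m
RSR: p² = 2 + d² − 2cos(α−β) + 2d(sin β − sin α) = 3.624934; p = √p² = 1.903926; φ = atan2(cos α − cos β, d − sin α + sin β) = -0.380190 rad; t = (α − φ) mod 2π = 2.057372 rad, q = (φ − β) mod 2π = 0.546659 rad → L = 1.33·(2.057372 + 1.903926 + 0.546659) = 1.33·4.507957 = 5.995583 m
LSR: p² = d² − 2 + 2cos(α−β) + 2d(sin α + sin β) = 10.356755; p = √p² = 3.218191; φ = atan2(−cos α − cos β, d + sin α + sin β) − atan2(−2, p) = 0.425261 rad; t = (φ − α) mod 2π = 5.031264 rad, q = (φ − β) mod 2π = 1.352110 rad → L = 1.33·(5.031264 + 3.218191 + 1.352110) = 1.33·9.601565 = 12.770082 m
RSL: p² = d² − 2 + 2cos(α−β) − 2d(sin α + sin β) = 7.583854; p = √p² = 2.753880; φ = atan2(cos α + cos β, d − sin α − sin β) − atan2(2, p) = -0.482416 rad; t = (α − φ) mod 2π = 2.159598 rad, q = (β − φ) mod 2π = 5.838752 rad → L = 1.33·(2.159598 + 2.753880 + 5.838752) = 1.33·10.752229 = 14.300465 m
RLR: c = (6 − d² + 2cos(α−β) + 2d(sin α − sin β))/8 = 0.546883; p = 2π − arccos c = 5.291026 rad; φ = atan2(cos α − cos β, d − sin α + sin β) = -0.380190 rad; t = (α − φ + p/2) mod 2π = 4.702885 rad, q = (α − β − t + p) mod 2π = 3.192172 rad → L = 1.33·(4.702885 + 5.291026 + 3.192172) = 1.33·13.186083 = 17.537490 m
LRL: c = (6 − d² + 2cos(α−β) − 2d(sin α − sin β))/8 = -2.648419, |c| > 1 → infeasible
Shortest: RSR with L = 5.995583 m ≈ 5.9956 m
Convert RSR to answer units (arcs ×180/π): t = 2.057372·180/π = 117.8787°, p = ρ·p = 1.33·1.903926 = 2.5322 m, q = 0.546659·180/π = 31.3213°, L = 5.9956 m.

RSR: t = 117.8787°, p = 2.5322 m, q = 31.3213°, L = 5.9956 m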